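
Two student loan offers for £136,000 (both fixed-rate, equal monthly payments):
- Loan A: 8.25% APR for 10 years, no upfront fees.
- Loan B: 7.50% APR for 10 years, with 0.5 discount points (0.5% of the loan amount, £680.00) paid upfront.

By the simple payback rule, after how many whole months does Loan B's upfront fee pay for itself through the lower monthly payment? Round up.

13 months

Loan A: at 8.25% the monthly rate is 0.0068750, so the payment is 136,000 × 0.0068750 / (1 − 1.0068750^−120) = £1,668.08.
Loan B: at 7.50% the monthly rate is 0.0062500, so the payment is 136,000 × 0.0062500 / (1 − 1.0062500^−120) = £1,614.34.
Monthly savings = £1,668.08 − £1,614.34 = £53.74.
Break-even = £680.00 / £53.74 = 12.65 → 13 months.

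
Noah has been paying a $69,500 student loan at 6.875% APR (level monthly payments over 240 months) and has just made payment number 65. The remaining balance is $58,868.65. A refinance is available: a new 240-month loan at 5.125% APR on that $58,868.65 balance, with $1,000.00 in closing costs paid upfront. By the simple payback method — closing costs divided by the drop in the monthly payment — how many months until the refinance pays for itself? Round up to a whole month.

Current payment = 69,500 × 6.875%/12 / (1 − (1+0.0057292)^−240) = $533.63.
Refinanced payment = 58,868.65 × 0.0042708 / (1 − (1+0.0042708)^−240) = $392.58.
Monthly savings = $533.63 − $392.58 = $141.05.
Break-even = $1,000.00 / $141.05 = 7.09 → 8 months.

8 months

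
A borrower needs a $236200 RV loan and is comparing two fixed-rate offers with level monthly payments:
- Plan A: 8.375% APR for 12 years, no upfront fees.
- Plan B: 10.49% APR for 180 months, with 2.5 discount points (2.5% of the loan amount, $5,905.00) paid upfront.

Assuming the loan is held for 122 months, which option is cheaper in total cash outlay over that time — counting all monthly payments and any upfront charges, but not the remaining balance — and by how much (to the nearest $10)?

Plan A: at 8.375% the monthly rate is 0.0069792, so the payment is 236,200 × 0.0069792 / (1 − 1.0069792^−144) = $2,605.57.
Plan B: monthly rate = 10.49%/12 = 0.0087417; payment = 236,200 × 0.0087417 / (1 − (1+0.0087417)^−180) = $2,609.49.
Over 122 months: Plan A costs 122 × $2,605.57 = $317,879.54; Plan B costs 122 × $2,609.49 + $5,905.00 = $324,262.78.
Plan A is cheaper by $324,262.78 − $317,879.54 = $6,383.24.

Plan A by $6,380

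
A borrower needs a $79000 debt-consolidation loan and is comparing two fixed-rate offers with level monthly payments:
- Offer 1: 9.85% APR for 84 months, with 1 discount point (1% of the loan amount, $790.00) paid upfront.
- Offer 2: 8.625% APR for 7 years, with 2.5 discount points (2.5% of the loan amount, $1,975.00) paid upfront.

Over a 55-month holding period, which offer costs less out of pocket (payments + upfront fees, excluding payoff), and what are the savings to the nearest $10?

Offer 2 by $1,530

Offer 1: monthly rate = 9.85%/12 = 0.0082083; payment = 79,000 × 0.0082083 / (1 − (1+0.0082083)^−84) = $1,305.38.
Offer 2: at 8.625% the monthly rate is 0.0071875, so the payment is 79,000 × 0.0071875 / (1 − 1.0071875^−84) = $1,256.05.
Over 55 months: Offer 1 costs 55 × $1,305.38 + $790.00 = $72,585.90; Offer 2 costs 55 × $1,256.05 + $1,975.00 = $71,057.75.
Offer 2 is cheaper by $72,585.90 − $71,057.75 = $1,528.15.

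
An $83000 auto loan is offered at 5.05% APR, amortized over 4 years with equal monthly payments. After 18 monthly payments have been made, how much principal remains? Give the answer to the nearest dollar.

With monthly rate i = 5.05%/12 = 0.0042083, the balance after k of n payments is P · [(1+i)^n − (1+i)^k] / [(1+i)^n − 1].
(1+0.0042083)^48 = 1.22332939 and (1+0.0042083)^18 = 1.07852143, so the balance is 83,000 × (1.22332939 − 1.07852143) / (1.22332939 − 1) = $53,817.64.

$53,818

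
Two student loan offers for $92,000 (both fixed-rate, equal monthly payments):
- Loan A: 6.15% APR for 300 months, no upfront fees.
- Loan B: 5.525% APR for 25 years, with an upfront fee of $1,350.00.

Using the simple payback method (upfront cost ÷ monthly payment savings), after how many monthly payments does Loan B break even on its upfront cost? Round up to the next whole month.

Loan A: monthly rate = 6.15%/12 = 0.0051250; payment = 92,000 × 0.0051250 / (1 − (1+0.0051250)^−300) = $601.22.
Loan B: monthly rate = 5.525%/12 = 0.0046042; payment = 92,000 × 0.0046042 / (1 − (1+0.0046042)^−300) = $566.33.
Monthly savings = $601.22 − $566.33 = $34.89.
Break-even = $1,350.00 / $34.89 = 38.69 → 39 months.

39 months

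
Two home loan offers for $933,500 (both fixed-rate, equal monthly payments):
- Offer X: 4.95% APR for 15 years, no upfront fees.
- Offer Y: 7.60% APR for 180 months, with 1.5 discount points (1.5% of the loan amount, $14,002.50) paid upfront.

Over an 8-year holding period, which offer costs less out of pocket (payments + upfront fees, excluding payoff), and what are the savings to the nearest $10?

Offer X by $143,510

Offer X: at 4.95% the monthly rate is 0.0041250, so the payment is 933,500 × 0.0041250 / (1 − 1.0041250^−180) = $7,357.77.
Offer Y: monthly rate = 7.6%/12 = 0.0063333; payment = 933,500 × 0.0063333 / (1 − (1+0.0063333)^−180) = $8,706.79.
Over 96 months: Offer X costs 96 × $7,357.77 = $706,345.92; Offer Y costs 96 × $8,706.79 + $14,002.50 = $849,854.34.
Offer X is cheaper by $849,854.34 − $706,345.92 = $143,508.42.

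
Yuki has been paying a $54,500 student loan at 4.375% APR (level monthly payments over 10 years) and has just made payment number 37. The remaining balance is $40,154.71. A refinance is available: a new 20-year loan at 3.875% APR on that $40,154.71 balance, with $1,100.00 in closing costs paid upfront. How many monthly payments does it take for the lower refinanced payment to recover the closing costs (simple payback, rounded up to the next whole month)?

Current payment = 54,500 × 4.375%/12 / (1 − (1+0.0036458)^−120) = $561.55.
Refinanced payment = 40,154.71 × 0.0032292 / (1 − (1+0.0032292)^−240) = $240.69.
Monthly savings = $561.55 − $240.69 = $320.86.
Break-even = $1,100.00 / $320.86 = 3.43 → 4 months.

4 months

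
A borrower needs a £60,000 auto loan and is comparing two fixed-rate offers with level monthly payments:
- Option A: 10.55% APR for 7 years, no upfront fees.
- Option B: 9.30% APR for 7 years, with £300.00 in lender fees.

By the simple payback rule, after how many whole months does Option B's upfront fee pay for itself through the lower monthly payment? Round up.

Option A: at 10.55% the monthly rate is 0.0087917, so the payment is 60,000 × 0.0087917 / (1 − 1.0087917^−84) = £1,013.20.
Option B: monthly rate = 9.3%/12 = 0.0077500; payment = 60,000 × 0.0077500 / (1 − (1+0.0077500)^−84) = £974.50.
Monthly savings = £1,013.20 − £974.50 = £38.70.
Break-even = £300.00 / £38.70 = 7.75 → 8 months.

8 months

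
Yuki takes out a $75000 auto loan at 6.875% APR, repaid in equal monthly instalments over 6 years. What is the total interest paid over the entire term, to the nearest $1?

$16,741

Monthly rate = 6.875%/12 = 0.0057292; payment = 75,000 × 0.0057292 / (1 − (1+0.0057292)^−72) = $1,274.18.
Total paid = 72 × $1,274.18 = $91,740.96; interest = $91,740.96 − $75,000 = $16,740.96.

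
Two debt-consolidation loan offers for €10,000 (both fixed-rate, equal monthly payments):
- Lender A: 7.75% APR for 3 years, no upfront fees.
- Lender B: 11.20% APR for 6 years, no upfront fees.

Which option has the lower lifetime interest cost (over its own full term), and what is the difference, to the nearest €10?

Lender A: monthly rate = 7.75%/12 = 0.0064583; payment = 10,000 × 0.0064583 / (1 − (1+0.0064583)^−36) = €312.21.
Total interest on Lender A = 36 × €312.21 − €10,000 = €1,239.56.
Lender B: at 11.20% the monthly rate is 0.0093333, so the payment is 10,000 × 0.0093333 / (1 − 1.0093333^−72) = €191.37.
Total interest on Lender B = 72 × €191.37 − €10,000 = €3,778.64.
Lender A is lower by €2,539.08.

Lender A by €2,540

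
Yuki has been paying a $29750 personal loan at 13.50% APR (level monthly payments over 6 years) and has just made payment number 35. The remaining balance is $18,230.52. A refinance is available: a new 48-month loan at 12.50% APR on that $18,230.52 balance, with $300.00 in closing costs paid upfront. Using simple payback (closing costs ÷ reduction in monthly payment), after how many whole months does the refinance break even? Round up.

3 months

Current payment = 29,750 × 13.5%/12 / (1 − (1+0.0112500)^−72) = $605.08.
Refinanced payment = 18,230.52 × 0.0104167 / (1 − (1+0.0104167)^−48) = $484.57.
Monthly savings = $605.08 − $484.57 = $120.51.
Break-even = $300.00 / $120.51 = 2.49 → 3 months.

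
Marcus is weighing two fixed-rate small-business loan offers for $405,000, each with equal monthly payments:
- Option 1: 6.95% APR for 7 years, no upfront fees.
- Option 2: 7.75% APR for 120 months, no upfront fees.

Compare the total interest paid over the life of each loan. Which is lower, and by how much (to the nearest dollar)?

Option 1 by $70,630

Option 1: at 6.95% the monthly rate is 0.0057917, so the payment is 405,000 × 0.0057917 / (1 − 1.0057917^−84) = $6,102.64.
Total interest on Option 1 = 84 × $6,102.64 − $405,000 = $107,621.76.
Option 2: monthly rate = 7.75%/12 = 0.0064583; payment = 405,000 × 0.0064583 / (1 − (1+0.0064583)^−120) = $4,860.43.
Total interest on Option 2 = 120 × $4,860.43 − $405,000 = $178,251.60.
Option 1 is lower by $70,629.84.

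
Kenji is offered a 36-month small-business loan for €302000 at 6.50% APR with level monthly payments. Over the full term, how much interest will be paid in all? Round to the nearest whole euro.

€31,216

At 6.50% the monthly rate is 0.0054167, so the payment is 302,000 × 0.0054167 / (1 − 1.0054167^−36) = €9,256.00.
Total paid = 36 × €9,256.00 = €333,216.00; interest = €333,216.00 − €302,000 = €31,216.00.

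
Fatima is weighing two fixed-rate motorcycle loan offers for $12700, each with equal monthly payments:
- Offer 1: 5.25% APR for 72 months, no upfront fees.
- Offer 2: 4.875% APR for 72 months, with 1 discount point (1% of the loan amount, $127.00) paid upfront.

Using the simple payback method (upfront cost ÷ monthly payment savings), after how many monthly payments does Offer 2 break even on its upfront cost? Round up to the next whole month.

58 months

Offer 1: at 5.25% the monthly rate is 0.0043750, so the payment is 12,700 × 0.0043750 / (1 − 1.0043750^−72) = $206.01.
Offer 2: at 4.875% the monthly rate is 0.0040625, so the payment is 12,700 × 0.0040625 / (1 − 1.0040625^−72) = $203.80.
Monthly savings = $206.01 − $203.80 = $2.21.
Break-even = $127.00 / $2.21 = 57.47 → 58 months.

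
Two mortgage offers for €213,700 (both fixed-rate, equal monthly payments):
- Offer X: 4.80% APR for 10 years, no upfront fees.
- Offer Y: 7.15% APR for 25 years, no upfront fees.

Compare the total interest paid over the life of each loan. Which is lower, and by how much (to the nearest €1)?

Offer X by €189,775

Offer X: at 4.80% the monthly rate is 0.0040000, so the payment is 213,700 × 0.0040000 / (1 − 1.0040000^−120) = €2,245.79.
Total interest on Offer X = 120 × €2,245.79 − €213,700 = €55,794.80.
Offer Y: at 7.15% the monthly rate is 0.0059583, so the payment is 213,700 × 0.0059583 / (1 − 1.0059583^−300) = €1,530.90.
Total interest on Offer Y = 300 × €1,530.90 − €213,700 = €245,570.00.
Offer X is lower by €189,775.20.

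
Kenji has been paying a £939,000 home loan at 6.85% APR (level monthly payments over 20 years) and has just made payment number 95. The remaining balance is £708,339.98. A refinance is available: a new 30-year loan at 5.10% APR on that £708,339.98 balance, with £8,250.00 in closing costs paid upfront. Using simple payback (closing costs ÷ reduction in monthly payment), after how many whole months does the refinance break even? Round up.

Current payment = 939,000 × 6.85%/12 / (1 − (1+0.0057083)^−240) = £7,195.75.
Refinanced payment = 708,339.98 × 0.0042500 / (1 − (1+0.0042500)^−360) = £3,845.93.
Monthly savings = £7,195.75 − £3,845.93 = £3,349.82.
Break-even = £8,250.00 / £3,349.82 = 2.46 → 3 months.

3 months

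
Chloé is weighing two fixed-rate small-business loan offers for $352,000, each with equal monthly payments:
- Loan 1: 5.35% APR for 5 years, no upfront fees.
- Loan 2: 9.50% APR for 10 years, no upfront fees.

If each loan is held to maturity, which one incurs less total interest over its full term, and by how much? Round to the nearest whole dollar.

Loan 1: at 5.35% the monthly rate is 0.0044583, so the payment is 352,000 × 0.0044583 / (1 − 1.0044583^−60) = $6,699.27.
Total interest on Loan 1 = 60 × $6,699.27 − $352,000 = $49,956.20.
Loan 2: at 9.50% the monthly rate is 0.0079167, so the payment is 352,000 × 0.0079167 / (1 − 1.0079167^−120) = $4,554.79.
Total interest on Loan 2 = 120 × $4,554.79 − $352,000 = $194,574.80.
Loan 1 is lower by $144,618.60.

Loan 1 by $144,619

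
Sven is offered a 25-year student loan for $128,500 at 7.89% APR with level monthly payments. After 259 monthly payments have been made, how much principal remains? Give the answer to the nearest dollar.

$35,207

With monthly rate i = 7.89%/12 = 0.0065750, the balance after k of n payments is P · [(1+i)^n − (1+i)^k] / [(1+i)^n − 1].
(1+0.0065750)^300 = 7.14236312 and (1+0.0065750)^259 = 5.45946638, so the balance is 128,500 × (7.14236312 − 5.45946638) / (7.14236312 − 1) = $35,206.68.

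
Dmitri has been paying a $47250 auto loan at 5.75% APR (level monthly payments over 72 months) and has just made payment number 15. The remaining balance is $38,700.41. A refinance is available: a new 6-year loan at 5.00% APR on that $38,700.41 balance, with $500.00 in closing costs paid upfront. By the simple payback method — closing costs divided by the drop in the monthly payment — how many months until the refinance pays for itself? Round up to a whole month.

Current payment = 47,250 × 5.75%/12 / (1 − (1+0.0047917)^−72) = $777.50.
Refinanced payment = 38,700.41 × 0.0041667 / (1 − (1+0.0041667)^−72) = $623.27.
Monthly savings = $777.50 − $623.27 = $154.23.
Break-even = $500.00 / $154.23 = 3.24 → 4 months.

4 months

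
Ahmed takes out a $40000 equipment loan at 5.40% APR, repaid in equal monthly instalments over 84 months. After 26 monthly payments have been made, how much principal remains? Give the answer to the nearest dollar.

$29,189

With monthly rate i = 5.4%/12 = 0.0045000, the balance after k of n payments is P · [(1+i)^n − (1+i)^k] / [(1+i)^n − 1].
(1+0.0045000)^84 = 1.45812599 and (1+0.0045000)^26 = 1.12382443, so the balance is 40,000 × (1.45812599 − 1.12382443) / (1.45812599 − 1) = $29,188.61.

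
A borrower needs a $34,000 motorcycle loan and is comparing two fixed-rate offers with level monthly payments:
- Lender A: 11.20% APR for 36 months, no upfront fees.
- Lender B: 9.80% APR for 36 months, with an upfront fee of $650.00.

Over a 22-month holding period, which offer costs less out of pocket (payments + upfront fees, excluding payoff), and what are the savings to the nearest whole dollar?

Lender A: monthly rate = 11.2%/12 = 0.0093333; payment = 34,000 × 0.0093333 / (1 − (1+0.0093333)^−36) = $1,116.34.
Lender B: at 9.80% the monthly rate is 0.0081667, so the payment is 34,000 × 0.0081667 / (1 − 1.0081667^−36) = $1,093.89.
Over 22 months: Lender A costs 22 × $1,116.34 = $24,559.48; Lender B costs 22 × $1,093.89 + $650.00 = $24,715.58.
Lender A is cheaper by $24,715.58 − $24,559.48 = $156.10.

Lender A by $156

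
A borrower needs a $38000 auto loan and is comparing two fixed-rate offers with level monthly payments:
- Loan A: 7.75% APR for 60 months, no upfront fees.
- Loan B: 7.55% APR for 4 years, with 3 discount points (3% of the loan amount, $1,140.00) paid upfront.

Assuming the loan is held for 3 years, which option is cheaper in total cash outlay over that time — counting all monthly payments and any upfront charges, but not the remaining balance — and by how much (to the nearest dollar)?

Loan A: monthly rate = 7.75%/12 = 0.0064583; payment = 38,000 × 0.0064583 / (1 − (1+0.0064583)^−60) = $765.96.
Loan B: monthly rate = 7.55%/12 = 0.0062917; payment = 38,000 × 0.0062917 / (1 − (1+0.0062917)^−48) = $919.69.
Over 36 months: Loan A costs 36 × $765.96 = $27,574.56; Loan B costs 36 × $919.69 + $1,140.00 = $34,248.84.
Loan A is cheaper by $34,248.84 − $27,574.56 = $6,674.28.

Loan A by $6,674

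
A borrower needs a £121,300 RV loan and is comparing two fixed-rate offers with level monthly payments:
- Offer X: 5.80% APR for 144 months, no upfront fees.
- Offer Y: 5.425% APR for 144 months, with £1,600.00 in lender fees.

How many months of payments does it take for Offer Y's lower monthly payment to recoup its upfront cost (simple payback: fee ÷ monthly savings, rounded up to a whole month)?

69 months

Offer X: at 5.80% the monthly rate is 0.0048333, so the payment is 121,300 × 0.0048333 / (1 − 1.0048333^−144) = £1,171.19.
Offer Y: monthly rate = 5.425%/12 = 0.0045208; payment = 121,300 × 0.0045208 / (1 − (1+0.0045208)^−144) = £1,147.93.
Monthly savings = £1,171.19 − £1,147.93 = £23.26.
Break-even = £1,600.00 / £23.26 = 68.79 → 69 months.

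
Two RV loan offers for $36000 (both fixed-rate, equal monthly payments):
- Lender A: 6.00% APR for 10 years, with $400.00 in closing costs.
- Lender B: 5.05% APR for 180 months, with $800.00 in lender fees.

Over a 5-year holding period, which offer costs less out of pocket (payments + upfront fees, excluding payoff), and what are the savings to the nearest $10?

Lender B by $6,440

Lender A: at 6.00% the monthly rate is 0.0050000, so the payment is 36,000 × 0.0050000 / (1 − 1.0050000^−120) = $399.67.
Lender B: monthly rate = 5.05%/12 = 0.0042083; payment = 36,000 × 0.0042083 / (1 − (1+0.0042083)^−180) = $285.62.
Over 60 months: Lender A costs 60 × $399.67 + $400.00 = $24,380.20; Lender B costs 60 × $285.62 + $800.00 = $17,937.20.
Lender B is cheaper by $24,380.20 − $17,937.20 = $6,443.00.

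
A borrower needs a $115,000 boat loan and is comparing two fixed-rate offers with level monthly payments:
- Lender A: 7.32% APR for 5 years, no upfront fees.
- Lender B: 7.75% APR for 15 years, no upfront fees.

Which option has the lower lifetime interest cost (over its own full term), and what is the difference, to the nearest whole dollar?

Lender A: at 7.32% the monthly rate is 0.0061000, so the payment is 115,000 × 0.0061000 / (1 − 1.0061000^−60) = $2,294.54.
Total interest on Lender A = 60 × $2,294.54 − $115,000 = $22,672.40.
Lender B: at 7.75% the monthly rate is 0.0064583, so the payment is 115,000 × 0.0064583 / (1 − 1.0064583^−180) = $1,082.47.
Total interest on Lender B = 180 × $1,082.47 − $115,000 = $79,844.60.
Lender A is lower by $57,172.20.

Lender A by $57,172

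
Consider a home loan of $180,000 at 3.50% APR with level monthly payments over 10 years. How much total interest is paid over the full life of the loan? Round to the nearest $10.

$33,590

At 3.50% the monthly rate is 0.0029167, so the payment is 180,000 × 0.0029167 / (1 − 1.0029167^−120) = $1,779.95.
Total paid = 120 × $1,779.95 = $213,594.00; interest = $213,594.00 − $180,000 = $33,594.00.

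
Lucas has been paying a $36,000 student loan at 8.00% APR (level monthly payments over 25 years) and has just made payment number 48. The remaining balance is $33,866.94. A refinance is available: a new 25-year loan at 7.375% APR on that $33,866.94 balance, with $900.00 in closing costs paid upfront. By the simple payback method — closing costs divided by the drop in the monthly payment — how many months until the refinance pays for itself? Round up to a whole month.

30 months

Current payment = 36,000 × 8%/12 / (1 − (1+0.0066667)^−300) = $277.85.
Refinanced payment = 33,866.94 × 0.0061458 / (1 − (1+0.0061458)^−300) = $247.53.
Monthly savings = $277.85 − $247.53 = $30.32.
Break-even = $900.00 / $30.32 = 29.68 → 30 months.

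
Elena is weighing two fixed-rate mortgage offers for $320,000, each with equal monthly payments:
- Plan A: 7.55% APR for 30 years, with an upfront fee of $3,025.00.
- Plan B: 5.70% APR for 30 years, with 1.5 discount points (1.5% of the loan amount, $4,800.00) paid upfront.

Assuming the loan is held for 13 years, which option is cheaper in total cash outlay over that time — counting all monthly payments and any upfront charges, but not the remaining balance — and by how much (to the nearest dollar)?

Plan A: at 7.55% the monthly rate is 0.0062917, so the payment is 320,000 × 0.0062917 / (1 − 1.0062917^−360) = $2,248.45.
Plan B: monthly rate = 5.7%/12 = 0.0047500; payment = 320,000 × 0.0047500 / (1 − (1+0.0047500)^−360) = $1,857.28.
Over 156 months: Plan A costs 156 × $2,248.45 + $3,025.00 = $353,783.20; Plan B costs 156 × $1,857.28 + $4,800.00 = $294,535.68.
Plan B is cheaper by $353,783.20 − $294,535.68 = $59,247.52.

Plan B by $59,248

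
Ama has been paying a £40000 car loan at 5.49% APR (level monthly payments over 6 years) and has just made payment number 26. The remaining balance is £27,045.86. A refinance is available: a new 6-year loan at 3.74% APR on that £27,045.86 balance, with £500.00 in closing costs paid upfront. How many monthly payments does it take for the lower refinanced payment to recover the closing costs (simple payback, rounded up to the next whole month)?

3 months

Current payment = 40,000 × 5.49%/12 / (1 − (1+0.0045750)^−72) = £653.33.
Refinanced payment = 27,045.86 × 0.0031167 / (1 − (1+0.0031167)^−72) = £419.94.
Monthly savings = £653.33 − £419.94 = £233.39.
Break-even = £500.00 / £233.39 = 2.14 → 3 months.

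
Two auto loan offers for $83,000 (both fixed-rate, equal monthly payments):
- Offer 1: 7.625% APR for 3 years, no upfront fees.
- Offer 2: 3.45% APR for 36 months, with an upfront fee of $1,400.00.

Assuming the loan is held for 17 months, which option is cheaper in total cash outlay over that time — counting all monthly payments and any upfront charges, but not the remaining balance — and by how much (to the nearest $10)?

Offer 2 by $1,260

Offer 1: at 7.625% the monthly rate is 0.0063542, so the payment is 83,000 × 0.0063542 / (1 − 1.0063542^−36) = $2,586.58.
Offer 2: monthly rate = 3.45%/12 = 0.0028750; payment = 83,000 × 0.0028750 / (1 − (1+0.0028750)^−36) = $2,430.24.
Over 17 months: Offer 1 costs 17 × $2,586.58 = $43,971.86; Offer 2 costs 17 × $2,430.24 + $1,400.00 = $42,714.08.
Offer 2 is cheaper by $43,971.86 − $42,714.08 = $1,257.78.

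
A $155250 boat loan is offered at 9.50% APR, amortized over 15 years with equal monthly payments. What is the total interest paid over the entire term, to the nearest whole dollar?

At 9.50% the monthly rate is 0.0079167, so the payment is 155,250 × 0.0079167 / (1 − 1.0079167^−180) = $1,621.16.
Total paid = 180 × $1,621.16 = $291,808.80; interest = $291,808.80 − $155,250 = $136,558.80.

$136,559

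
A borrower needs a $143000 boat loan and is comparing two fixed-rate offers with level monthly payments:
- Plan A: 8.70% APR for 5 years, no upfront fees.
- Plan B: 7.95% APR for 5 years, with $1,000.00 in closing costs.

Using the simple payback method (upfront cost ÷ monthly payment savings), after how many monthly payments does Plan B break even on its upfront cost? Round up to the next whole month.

Plan A: at 8.70% the monthly rate is 0.0072500, so the payment is 143,000 × 0.0072500 / (1 − 1.0072500^−60) = $2,947.67.
Plan B: monthly rate = 7.95%/12 = 0.0066250; payment = 143,000 × 0.0066250 / (1 − (1+0.0066250)^−60) = $2,896.10.
Monthly savings = $2,947.67 − $2,896.10 = $51.57.
Break-even = $1,000.00 / $51.57 = 19.39 → 20 months.

20 months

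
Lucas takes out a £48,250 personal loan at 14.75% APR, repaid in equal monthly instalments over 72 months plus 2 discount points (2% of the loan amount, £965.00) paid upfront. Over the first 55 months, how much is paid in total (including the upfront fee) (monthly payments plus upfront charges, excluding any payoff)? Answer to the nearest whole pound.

£56,719

Monthly rate = 14.75%/12 = 0.0122917; payment = 48,250 × 0.0122917 / (1 − (1+0.0122917)^−72) = £1,013.71.
Total outlay = 55 × £1,013.71 + £965.00 = £56,719.05.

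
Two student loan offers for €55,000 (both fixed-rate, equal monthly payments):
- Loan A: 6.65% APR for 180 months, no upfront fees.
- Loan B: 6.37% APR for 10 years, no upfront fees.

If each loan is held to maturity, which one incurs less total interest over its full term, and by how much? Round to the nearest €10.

Loan B by €12,550

Loan A: at 6.65% the monthly rate is 0.0055417, so the payment is 55,000 × 0.0055417 / (1 − 1.0055417^−180) = €483.66.
Total interest on Loan A = 180 × €483.66 − €55,000 = €32,058.80.
Loan B: monthly rate = 6.37%/12 = 0.0053083; payment = 55,000 × 0.0053083 / (1 − (1+0.0053083)^−120) = €620.88.
Total interest on Loan B = 120 × €620.88 − €55,000 = €19,505.60.
Loan B is lower by €12,553.20.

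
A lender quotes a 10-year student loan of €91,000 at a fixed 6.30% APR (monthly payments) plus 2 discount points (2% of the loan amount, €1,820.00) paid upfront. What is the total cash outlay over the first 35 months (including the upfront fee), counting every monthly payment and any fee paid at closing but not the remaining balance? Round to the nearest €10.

At 6.30% the monthly rate is 0.0052500, so the payment is 91,000 × 0.0052500 / (1 − 1.0052500^−120) = €1,024.05.
Total outlay = 35 × €1,024.05 + €1,820.00 = €37,661.75.

€37,660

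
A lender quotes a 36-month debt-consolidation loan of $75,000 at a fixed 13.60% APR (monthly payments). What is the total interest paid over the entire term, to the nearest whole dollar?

Monthly rate = 13.6%/12 = 0.0113333; payment = 75,000 × 0.0113333 / (1 − (1+0.0113333)^−36) = $2,548.78.
Total paid = 36 × $2,548.78 = $91,756.08; interest = $91,756.08 − $75,000 = $16,756.08.

$16,756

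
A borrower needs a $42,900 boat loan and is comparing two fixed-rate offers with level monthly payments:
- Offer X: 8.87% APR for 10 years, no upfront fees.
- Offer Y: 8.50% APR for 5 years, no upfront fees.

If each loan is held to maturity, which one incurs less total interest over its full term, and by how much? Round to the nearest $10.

Offer Y by $12,040

Offer X: monthly rate = 8.87%/12 = 0.0073917; payment = 42,900 × 0.0073917 / (1 − (1+0.0073917)^−120) = $540.43.
Total interest on Offer X = 120 × $540.43 − $42,900 = $21,951.60.
Offer Y: monthly rate = 8.5%/12 = 0.0070833; payment = 42,900 × 0.0070833 / (1 − (1+0.0070833)^−60) = $880.16.
Total interest on Offer Y = 60 × $880.16 − $42,900 = $9,909.60.
Offer Y is lower by $12,042.00.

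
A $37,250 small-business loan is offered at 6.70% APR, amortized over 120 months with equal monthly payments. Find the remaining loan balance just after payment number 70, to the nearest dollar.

$18,574

With monthly rate i = 6.7%/12 = 0.0055833, the balance after k of n payments is P · [(1+i)^n − (1+i)^k] / [(1+i)^n − 1].
(1+0.0055833)^120 = 1.95059902 and (1+0.0055833)^70 = 1.47660613, so the balance is 37,250 × (1.95059902 − 1.47660613) / (1.95059902 − 1) = $18,573.80.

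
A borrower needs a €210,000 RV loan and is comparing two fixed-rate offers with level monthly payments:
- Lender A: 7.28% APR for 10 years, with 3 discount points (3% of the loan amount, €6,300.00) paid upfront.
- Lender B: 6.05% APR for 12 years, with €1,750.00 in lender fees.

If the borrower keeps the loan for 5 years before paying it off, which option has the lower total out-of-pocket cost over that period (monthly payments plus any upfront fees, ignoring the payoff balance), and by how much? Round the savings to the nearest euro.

Lender A: monthly rate = 7.28%/12 = 0.0060667; payment = 210,000 × 0.0060667 / (1 − (1+0.0060667)^−120) = €2,468.69.
Lender B: monthly rate = 6.05%/12 = 0.0050417; payment = 210,000 × 0.0050417 / (1 − (1+0.0050417)^−144) = €2,054.72.
Over 60 months: Lender A costs 60 × €2,468.69 + €6,300.00 = €154,421.40; Lender B costs 60 × €2,054.72 + €1,750.00 = €125,033.20.
Lender B is cheaper by €154,421.40 − €125,033.20 = €29,388.20.

Lender B by €29,388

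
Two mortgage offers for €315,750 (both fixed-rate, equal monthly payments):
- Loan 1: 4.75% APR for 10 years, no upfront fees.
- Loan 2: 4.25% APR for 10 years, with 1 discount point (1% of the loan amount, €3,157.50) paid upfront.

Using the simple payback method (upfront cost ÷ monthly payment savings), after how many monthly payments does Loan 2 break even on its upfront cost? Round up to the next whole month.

Loan 1: at 4.75% the monthly rate is 0.0039583, so the payment is 315,750 × 0.0039583 / (1 − 1.0039583^−120) = €3,310.57.
Loan 2: monthly rate = 4.25%/12 = 0.0035417; payment = 315,750 × 0.0035417 / (1 − (1+0.0035417)^−120) = €3,234.47.
Monthly savings = €3,310.57 − €3,234.47 = €76.10.
Break-even = €3,157.50 / €76.10 = 41.49 → 42 months.

42 months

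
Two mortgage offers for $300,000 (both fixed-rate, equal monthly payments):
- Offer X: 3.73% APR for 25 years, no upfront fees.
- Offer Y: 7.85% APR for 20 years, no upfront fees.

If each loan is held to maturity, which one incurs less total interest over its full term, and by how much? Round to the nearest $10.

Offer X: monthly rate = 3.73%/12 = 0.0031083; payment = 300,000 × 0.0031083 / (1 − (1+0.0031083)^−300) = $1,539.13.
Total interest on Offer X = 300 × $1,539.13 − $300,000 = $161,739.00.
Offer Y: monthly rate = 7.85%/12 = 0.0065417; payment = 300,000 × 0.0065417 / (1 − (1+0.0065417)^−240) = $2,481.39.
Total interest on Offer Y = 240 × $2,481.39 − $300,000 = $295,533.60.
Offer X is lower by $133,794.60.

Offer X by $133,790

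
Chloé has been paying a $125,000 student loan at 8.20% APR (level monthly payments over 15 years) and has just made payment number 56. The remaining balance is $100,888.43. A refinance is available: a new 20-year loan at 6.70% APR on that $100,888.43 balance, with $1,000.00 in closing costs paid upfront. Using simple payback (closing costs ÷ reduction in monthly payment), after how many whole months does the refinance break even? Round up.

Current payment = 125,000 × 8.2%/12 / (1 − (1+0.0068333)^−180) = $1,209.04.
Refinanced payment = 100,888.43 × 0.0055833 / (1 − (1+0.0055833)^−240) = $764.12.
Monthly savings = $1,209.04 − $764.12 = $444.92.
Break-even = $1,000.00 / $444.92 = 2.25 → 3 months.

3 months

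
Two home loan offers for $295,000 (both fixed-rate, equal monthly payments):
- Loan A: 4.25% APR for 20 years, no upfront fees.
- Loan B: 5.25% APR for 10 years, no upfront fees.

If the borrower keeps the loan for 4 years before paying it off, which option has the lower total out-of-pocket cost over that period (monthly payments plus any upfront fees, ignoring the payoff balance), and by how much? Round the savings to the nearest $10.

Loan A by $64,240

Loan A: at 4.25% the monthly rate is 0.0035417, so the payment is 295,000 × 0.0035417 / (1 − 1.0035417^−240) = $1,826.74.
Loan B: monthly rate = 5.25%/12 = 0.0043750; payment = 295,000 × 0.0043750 / (1 − (1+0.0043750)^−120) = $3,165.11.
Over 48 months: Loan A costs 48 × $1,826.74 = $87,683.52; Loan B costs 48 × $3,165.11 = $151,925.28.
Loan A is cheaper by $151,925.28 − $87,683.52 = $64,241.76.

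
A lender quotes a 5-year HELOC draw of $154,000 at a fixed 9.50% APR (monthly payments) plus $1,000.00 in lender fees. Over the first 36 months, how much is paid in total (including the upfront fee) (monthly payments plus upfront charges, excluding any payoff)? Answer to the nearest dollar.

Monthly rate = 9.5%/12 = 0.0079167; payment = 154,000 × 0.0079167 / (1 − (1+0.0079167)^−60) = $3,234.29.
Total outlay = 36 × $3,234.29 + $1,000.00 = $117,434.44.

$117,434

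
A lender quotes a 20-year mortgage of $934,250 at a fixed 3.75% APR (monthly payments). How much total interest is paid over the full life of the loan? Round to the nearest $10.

At 3.75% the monthly rate is 0.0031250, so the payment is 934,250 × 0.0031250 / (1 − 1.0031250^−240) = $5,539.06.
Total paid = 240 × $5,539.06 = $1,329,374.40; interest = $1,329,374.40 − $934,250 = $395,124.40.

$395,120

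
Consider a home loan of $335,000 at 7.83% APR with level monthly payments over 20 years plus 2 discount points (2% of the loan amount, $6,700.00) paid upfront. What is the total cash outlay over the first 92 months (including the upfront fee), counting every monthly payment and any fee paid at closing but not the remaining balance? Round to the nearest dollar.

$261,240

At 7.83% the monthly rate is 0.0065250, so the payment is 335,000 × 0.0065250 / (1 − 1.0065250^−240) = $2,766.74.
Total outlay = 92 × $2,766.74 + $6,700.00 = $261,240.08.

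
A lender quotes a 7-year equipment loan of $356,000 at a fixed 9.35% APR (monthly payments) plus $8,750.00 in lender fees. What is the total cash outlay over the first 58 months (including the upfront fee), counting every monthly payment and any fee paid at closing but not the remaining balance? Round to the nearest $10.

$344,640

At 9.35% the monthly rate is 0.0077917, so the payment is 356,000 × 0.0077917 / (1 − 1.0077917^−84) = $5,791.15.
Total outlay = 58 × $5,791.15 + $8,750.00 = $344,636.70.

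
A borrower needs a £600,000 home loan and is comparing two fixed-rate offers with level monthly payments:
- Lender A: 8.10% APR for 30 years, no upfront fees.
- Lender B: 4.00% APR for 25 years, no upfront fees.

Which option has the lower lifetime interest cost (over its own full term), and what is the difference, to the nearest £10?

Lender B by £649,910

Lender A: at 8.10% the monthly rate is 0.0067500, so the payment is 600,000 × 0.0067500 / (1 − 1.0067500^−360) = £4,444.49.
Total interest on Lender A = 360 × £4,444.49 − £600,000 = £1,000,016.40.
Lender B: monthly rate = 4%/12 = 0.0033333; payment = 600,000 × 0.0033333 / (1 − (1+0.0033333)^−300) = £3,167.02.
Total interest on Lender B = 300 × £3,167.02 − £600,000 = £350,106.00.
Lender B is lower by £649,910.40.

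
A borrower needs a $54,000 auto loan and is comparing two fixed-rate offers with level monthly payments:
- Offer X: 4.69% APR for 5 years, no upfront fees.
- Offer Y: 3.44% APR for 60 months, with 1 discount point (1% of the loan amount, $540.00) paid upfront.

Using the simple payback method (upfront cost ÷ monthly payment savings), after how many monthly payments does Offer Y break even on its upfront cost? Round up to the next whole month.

18 months

Offer X: monthly rate = 4.69%/12 = 0.0039083; payment = 54,000 × 0.0039083 / (1 − (1+0.0039083)^−60) = $1,011.40.
Offer Y: at 3.44% the monthly rate is 0.0028667, so the payment is 54,000 × 0.0028667 / (1 − 1.0028667^−60) = $980.90.
Monthly savings = $1,011.40 − $980.90 = $30.50.
Break-even = $540.00 / $30.50 = 17.70 → 18 months.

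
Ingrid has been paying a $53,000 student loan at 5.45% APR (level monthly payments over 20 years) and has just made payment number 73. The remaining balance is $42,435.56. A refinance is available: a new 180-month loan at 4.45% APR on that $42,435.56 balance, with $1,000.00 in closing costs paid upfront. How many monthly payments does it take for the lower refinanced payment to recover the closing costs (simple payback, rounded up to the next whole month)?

Current payment = 53,000 × 5.45%/12 / (1 − (1+0.0045417)^−240) = $363.09.
Refinanced payment = 42,435.56 × 0.0037083 / (1 − (1+0.0037083)^−180) = $323.55.
Monthly savings = $363.09 − $323.55 = $39.54.
Break-even = $1,000.00 / $39.54 = 25.29 → 26 months.

26 months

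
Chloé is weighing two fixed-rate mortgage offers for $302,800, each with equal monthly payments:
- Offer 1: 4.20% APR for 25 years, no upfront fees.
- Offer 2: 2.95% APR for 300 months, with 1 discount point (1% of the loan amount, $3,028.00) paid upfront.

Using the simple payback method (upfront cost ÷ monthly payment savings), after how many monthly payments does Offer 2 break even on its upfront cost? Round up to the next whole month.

15 months

Offer 1: monthly rate = 4.2%/12 = 0.0035000; payment = 302,800 × 0.0035000 / (1 − (1+0.0035000)^−300) = $1,631.92.
Offer 2: at 2.95% the monthly rate is 0.0024583, so the payment is 302,800 × 0.0024583 / (1 − 1.0024583^−300) = $1,428.05.
Monthly savings = $1,631.92 − $1,428.05 = $203.87.
Break-even = $3,028.00 / $203.87 = 14.85 → 15 months.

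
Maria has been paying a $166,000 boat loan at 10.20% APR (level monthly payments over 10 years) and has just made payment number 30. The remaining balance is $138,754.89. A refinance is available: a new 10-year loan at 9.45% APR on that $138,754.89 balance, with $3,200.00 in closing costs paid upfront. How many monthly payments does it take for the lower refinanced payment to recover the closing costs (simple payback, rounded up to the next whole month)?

Current payment = 166,000 × 10.2%/12 / (1 − (1+0.0085000)^−120) = $2,212.13.
Refinanced payment = 138,754.89 × 0.0078750 / (1 − (1+0.0078750)^−120) = $1,791.66.
Monthly savings = $2,212.13 − $1,791.66 = $420.47.
Break-even = $3,200.00 / $420.47 = 7.61 → 8 months.

8 months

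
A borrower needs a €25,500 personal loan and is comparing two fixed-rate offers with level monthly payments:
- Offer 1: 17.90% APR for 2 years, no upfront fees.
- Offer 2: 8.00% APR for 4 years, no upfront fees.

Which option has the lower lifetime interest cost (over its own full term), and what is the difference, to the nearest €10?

Offer 2 by €640

Offer 1: at 17.90% the monthly rate is 0.0149167, so the payment is 25,500 × 0.0149167 / (1 − 1.0149167^−24) = €1,271.83.
Total interest on Offer 1 = 24 × €1,271.83 − €25,500 = €5,023.92.
Offer 2: at 8.00% the monthly rate is 0.0066667, so the payment is 25,500 × 0.0066667 / (1 − 1.0066667^−48) = €622.53.
Total interest on Offer 2 = 48 × €622.53 − €25,500 = €4,381.44.
Offer 2 is lower by €642.48.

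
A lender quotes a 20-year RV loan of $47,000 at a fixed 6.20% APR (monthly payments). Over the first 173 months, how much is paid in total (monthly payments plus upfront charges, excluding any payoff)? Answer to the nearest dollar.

Monthly rate = 6.2%/12 = 0.0051667; payment = 47,000 × 0.0051667 / (1 − (1+0.0051667)^−240) = $342.17.
Total outlay = 173 × $342.17 = $59,195.41.

$59,195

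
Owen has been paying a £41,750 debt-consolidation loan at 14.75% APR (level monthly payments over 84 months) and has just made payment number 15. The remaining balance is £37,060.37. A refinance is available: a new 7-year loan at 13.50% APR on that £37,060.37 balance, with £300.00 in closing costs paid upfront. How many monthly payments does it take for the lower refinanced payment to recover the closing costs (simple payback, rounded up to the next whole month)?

Current payment = 41,750 × 14.75%/12 / (1 − (1+0.0122917)^−84) = £799.79.
Refinanced payment = 37,060.37 × 0.0112500 / (1 − (1+0.0112500)^−84) = £684.32.
Monthly savings = £799.79 − £684.32 = £115.47.
Break-even = £300.00 / £115.47 = 2.60 → 3 months.

3 months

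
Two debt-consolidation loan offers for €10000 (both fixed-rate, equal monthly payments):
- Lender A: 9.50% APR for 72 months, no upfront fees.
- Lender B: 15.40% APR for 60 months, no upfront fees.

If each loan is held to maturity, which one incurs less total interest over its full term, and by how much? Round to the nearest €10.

Lender A by €1,240

Lender A: monthly rate = 9.5%/12 = 0.0079167; payment = 10,000 × 0.0079167 / (1 − (1+0.0079167)^−72) = €182.75.
Total interest on Lender A = 72 × €182.75 − €10,000 = €3,158.00.
Lender B: monthly rate = 15.4%/12 = 0.0128333; payment = 10,000 × 0.0128333 / (1 − (1+0.0128333)^−60) = €240.00.
Total interest on Lender B = 60 × €240.00 − €10,000 = €4,400.00.
Lender A is lower by €1,242.00.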